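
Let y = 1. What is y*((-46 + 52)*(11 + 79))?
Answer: 540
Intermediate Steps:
y*((-46 + 52)*(11 + 79)) = 1*((-46 + 52)*(11 + 79)) = 1*(6*90) = 1*540 = 540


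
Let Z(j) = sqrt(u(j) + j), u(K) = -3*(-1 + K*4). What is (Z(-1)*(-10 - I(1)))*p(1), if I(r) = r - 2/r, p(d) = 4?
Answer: -36*sqrt(14) ≈ -134.70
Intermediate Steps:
u(K) = 3 - 12*K (u(K) = -3*(-1 + 4*K) = 3 - 12*K)
Z(j) = sqrt(3 - 11*j) (Z(j) = sqrt((3 - 12*j) + j) = sqrt(3 - 11*j))
(Z(-1)*(-10 - I(1)))*p(1) = (sqrt(3 - 11*(-1))*(-10 - (1 - 2/1)))*4 = (sqrt(3 + 11)*(-10 - (1 - 2*1)))*4 = (sqrt(14)*(-10 - (1 - 2)))*4 = (sqrt(14)*(-10 - 1*(-1)))*4 = (sqrt(14)*(-10 + 1))*4 = (sqrt(14)*(-9))*4 = -9*sqrt(14)*4 = -36*sqrt(14)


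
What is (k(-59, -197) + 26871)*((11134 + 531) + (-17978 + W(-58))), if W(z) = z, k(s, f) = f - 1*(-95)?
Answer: -170545299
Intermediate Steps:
k(s, f) = 95 + f (k(s, f) = f + 95 = 95 + f)
(k(-59, -197) + 26871)*((11134 + 531) + (-17978 + W(-58))) = ((95 - 197) + 26871)*((11134 + 531) + (-17978 - 58)) = (-102 + 26871)*(11665 - 18036) = 26769*(-6371) = -170545299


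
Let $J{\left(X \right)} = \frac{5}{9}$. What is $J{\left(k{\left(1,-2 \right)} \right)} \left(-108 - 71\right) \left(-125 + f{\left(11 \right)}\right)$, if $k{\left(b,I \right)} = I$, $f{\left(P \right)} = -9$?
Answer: $\frac{119930}{9} \approx 13326.0$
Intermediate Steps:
$J{\left(X \right)} = \frac{5}{9}$ ($J{\left(X \right)} = 5 \cdot \frac{1}{9} = \frac{5}{9}$)
$J{\left(k{\left(1,-2 \right)} \right)} \left(-108 - 71\right) \left(-125 + f{\left(11 \right)}\right) = \frac{5 \left(-108 - 71\right) \left(-125 - 9\right)}{9} = \frac{5 \left(\left(-179\right) \left(-134\right)\right)}{9} = \frac{5}{9} \cdot 23986 = \frac{119930}{9}$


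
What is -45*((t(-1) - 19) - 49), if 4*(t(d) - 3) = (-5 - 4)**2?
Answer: 8055/4 ≈ 2013.8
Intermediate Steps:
t(d) = 93/4 (t(d) = 3 + (-5 - 4)**2/4 = 3 + (1/4)*(-9)**2 = 3 + (1/4)*81 = 3 + 81/4 = 93/4)
-45*((t(-1) - 19) - 49) = -45*((93/4 - 19) - 49) = -45*(17/4 - 49) = -45*(-179/4) = 8055/4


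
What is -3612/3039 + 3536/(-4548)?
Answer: -2264440/1151781 ≈ -1.9660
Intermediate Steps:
-3612/3039 + 3536/(-4548) = -3612*1/3039 + 3536*(-1/4548) = -1204/1013 - 884/1137 = -2264440/1151781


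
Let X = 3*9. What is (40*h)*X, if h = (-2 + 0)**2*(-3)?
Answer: -12960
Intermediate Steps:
h = -12 (h = (-2)**2*(-3) = 4*(-3) = -12)
X = 27
(40*h)*X = (40*(-12))*27 = -480*27 = -12960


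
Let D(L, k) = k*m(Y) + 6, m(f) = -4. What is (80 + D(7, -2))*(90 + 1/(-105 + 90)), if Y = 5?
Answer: 126806/15 ≈ 8453.7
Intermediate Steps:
D(L, k) = 6 - 4*k (D(L, k) = k*(-4) + 6 = -4*k + 6 = 6 - 4*k)
(80 + D(7, -2))*(90 + 1/(-105 + 90)) = (80 + (6 - 4*(-2)))*(90 + 1/(-105 + 90)) = (80 + (6 + 8))*(90 + 1/(-15)) = (80 + 14)*(90 - 1/15) = 94*(1349/15) = 126806/15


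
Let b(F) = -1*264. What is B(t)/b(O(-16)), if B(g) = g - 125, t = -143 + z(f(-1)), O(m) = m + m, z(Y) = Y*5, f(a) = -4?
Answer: 12/11 ≈ 1.0909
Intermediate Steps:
z(Y) = 5*Y
O(m) = 2*m
t = -163 (t = -143 + 5*(-4) = -143 - 20 = -163)
b(F) = -264
B(g) = -125 + g
B(t)/b(O(-16)) = (-125 - 163)/(-264) = -288*(-1/264) = 12/11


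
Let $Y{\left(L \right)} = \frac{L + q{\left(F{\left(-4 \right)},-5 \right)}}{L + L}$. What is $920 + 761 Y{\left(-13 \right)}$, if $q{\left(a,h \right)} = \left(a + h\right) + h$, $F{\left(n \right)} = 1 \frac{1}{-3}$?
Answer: $\frac{62515}{39} \approx 1602.9$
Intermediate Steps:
$F{\left(n \right)} = - \frac{1}{3}$ ($F{\left(n \right)} = 1 \left(- \frac{1}{3}\right) = - \frac{1}{3}$)
$q{\left(a,h \right)} = a + 2 h$
$Y{\left(L \right)} = \frac{- \frac{31}{3} + L}{2 L}$ ($Y{\left(L \right)} = \frac{L + \left(- \frac{1}{3} + 2 \left(-5\right)\right)}{L + L} = \frac{L - \frac{31}{3}}{2 L} = \left(L - \frac{31}{3}\right) \frac{1}{2 L} = \left(- \frac{31}{3} + L\right) \frac{1}{2 L} = \frac{- \frac{31}{3} + L}{2 L}$)
$920 + 761 Y{\left(-13 \right)} = 920 + 761 \frac{-31 + 3 \left(-13\right)}{6 \left(-13\right)} = 920 + 761 \cdot \frac{1}{6} \left(- \frac{1}{13}\right) \left(-31 - 39\right) = 920 + 761 \cdot \frac{1}{6} \left(- \frac{1}{13}\right) \left(-70\right) = 920 + 761 \cdot \frac{35}{39} = 920 + \frac{26635}{39} = \frac{62515}{39}$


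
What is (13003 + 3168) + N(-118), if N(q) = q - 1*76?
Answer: 15977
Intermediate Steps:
N(q) = -76 + q (N(q) = q - 76 = -76 + q)
(13003 + 3168) + N(-118) = (13003 + 3168) + (-76 - 118) = 16171 - 194 = 15977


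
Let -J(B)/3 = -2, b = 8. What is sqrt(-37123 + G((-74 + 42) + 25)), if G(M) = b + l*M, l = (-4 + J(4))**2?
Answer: 3*I*sqrt(4127) ≈ 192.73*I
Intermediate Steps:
J(B) = 6 (J(B) = -3*(-2) = 6)
l = 4 (l = (-4 + 6)**2 = 2**2 = 4)
G(M) = 8 + 4*M
sqrt(-37123 + G((-74 + 42) + 25)) = sqrt(-37123 + (8 + 4*((-74 + 42) + 25))) = sqrt(-37123 + (8 + 4*(-32 + 25))) = sqrt(-37123 + (8 + 4*(-7))) = sqrt(-37123 + (8 - 28)) = sqrt(-37123 - 20) = sqrt(-37143) = 3*I*sqrt(4127)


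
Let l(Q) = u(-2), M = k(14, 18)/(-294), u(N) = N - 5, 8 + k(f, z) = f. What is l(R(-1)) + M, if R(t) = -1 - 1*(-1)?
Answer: -344/49 ≈ -7.0204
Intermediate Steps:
R(t) = 0 (R(t) = -1 + 1 = 0)
k(f, z) = -8 + f
u(N) = -5 + N
M = -1/49 (M = (-8 + 14)/(-294) = 6*(-1/294) = -1/49 ≈ -0.020408)
l(Q) = -7 (l(Q) = -5 - 2 = -7)
l(R(-1)) + M = -7 - 1/49 = -344/49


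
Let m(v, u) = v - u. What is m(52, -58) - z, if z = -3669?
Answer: 3779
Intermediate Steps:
m(52, -58) - z = (52 - 1*(-58)) - 1*(-3669) = (52 + 58) + 3669 = 110 + 3669 = 3779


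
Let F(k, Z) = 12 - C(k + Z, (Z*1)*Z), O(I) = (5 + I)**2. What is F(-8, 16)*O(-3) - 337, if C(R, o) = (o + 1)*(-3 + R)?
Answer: -5429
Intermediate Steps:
C(R, o) = (1 + o)*(-3 + R)
F(k, Z) = 15 - Z - k + 3*Z**2 - Z**2*(Z + k) (F(k, Z) = 12 - (-3 + (k + Z) - 3*Z*1*Z + (k + Z)*((Z*1)*Z)) = 12 - (-3 + (Z + k) - 3*Z*Z + (Z + k)*(Z*Z)) = 12 - (-3 + (Z + k) - 3*Z**2 + (Z + k)*Z**2) = 12 - (-3 + (Z + k) - 3*Z**2 + Z**2*(Z + k)) = 12 - (-3 + Z + k - 3*Z**2 + Z**2*(Z + k)) = 12 + (3 - Z - k + 3*Z**2 - Z**2*(Z + k)) = 15 - Z - k + 3*Z**2 - Z**2*(Z + k))
F(-8, 16)*O(-3) - 337 = (15 - 1*16 - 1*(-8) + 3*16**2 - 1*16**2*(16 - 8))*(5 - 3)**2 - 337 = (15 - 16 + 8 + 3*256 - 1*256*8)*2**2 - 337 = (15 - 16 + 8 + 768 - 2048)*4 - 337 = -1273*4 - 337 = -5092 - 337 = -5429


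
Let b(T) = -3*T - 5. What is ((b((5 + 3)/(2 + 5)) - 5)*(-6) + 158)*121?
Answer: 202070/7 ≈ 28867.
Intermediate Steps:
b(T) = -5 - 3*T
((b((5 + 3)/(2 + 5)) - 5)*(-6) + 158)*121 = (((-5 - 3*(5 + 3)/(2 + 5)) - 5)*(-6) + 158)*121 = (((-5 - 24/7) - 5)*(-6) + 158)*121 = ((-59/7 - 5)*(-6) + 158)*121 = (-94/7*(-6) + 158)*121 = (564/7 + 158)*121 = (1670/7)*121 = 202070/7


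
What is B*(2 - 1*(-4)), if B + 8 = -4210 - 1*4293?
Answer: -51066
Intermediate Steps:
B = -8511 (B = -8 + (-4210 - 1*4293) = -8 + (-4210 - 4293) = -8 - 8503 = -8511)
B*(2 - 1*(-4)) = -8511*(2 - 1*(-4)) = -8511*(2 + 4) = -8511*6 = -51066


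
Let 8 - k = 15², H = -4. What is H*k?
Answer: 868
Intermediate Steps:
k = -217 (k = 8 - 1*15² = 8 - 1*225 = 8 - 225 = -217)
H*k = -4*(-217) = 868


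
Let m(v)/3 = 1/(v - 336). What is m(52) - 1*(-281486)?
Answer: 79942021/284 ≈ 2.8149e+5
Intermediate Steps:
m(v) = 3/(-336 + v) (m(v) = 3/(v - 336) = 3/(-336 + v))
m(52) - 1*(-281486) = 3/(-336 + 52) - 1*(-281486) = 3/(-284) + 281486 = 3*(-1/284) + 281486 = -3/284 + 281486 = 79942021/284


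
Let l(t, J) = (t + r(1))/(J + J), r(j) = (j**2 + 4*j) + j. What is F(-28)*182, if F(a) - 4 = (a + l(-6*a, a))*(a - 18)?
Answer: 261157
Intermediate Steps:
r(j) = j**2 + 5*j
l(t, J) = (6 + t)/(2*J) (l(t, J) = (t + 1*(5 + 1))/(J + J) = (t + 1*6)/((2*J)) = (t + 6)*(1/(2*J)) = (6 + t)*(1/(2*J)) = (6 + t)/(2*J))
F(a) = 4 + (-18 + a)*(a + (6 - 6*a)/(2*a)) (F(a) = 4 + (a + (6 - 6*a)/(2*a))*(a - 18) = 4 + (a + (6 - 6*a)/(2*a))*(-18 + a) = 4 + (-18 + a)*(a + (6 - 6*a)/(2*a)))
F(-28)*182 = (61 + (-28)**2 - 54/(-28) - 21*(-28))*182 = (61 + 784 - 54*(-1/28) + 588)*182 = (61 + 784 + 27/14 + 588)*182 = (20089/14)*182 = 261157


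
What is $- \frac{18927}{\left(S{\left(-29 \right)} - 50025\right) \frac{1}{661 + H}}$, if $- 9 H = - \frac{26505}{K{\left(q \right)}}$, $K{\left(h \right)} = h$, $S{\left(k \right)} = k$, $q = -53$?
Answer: $\frac{303664788}{1326431} \approx 228.93$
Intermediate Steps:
$H = - \frac{2945}{53}$ ($H = - \frac{\left(-26505\right) \frac{1}{-53}}{9} = - \frac{\left(-26505\right) \left(- \frac{1}{53}\right)}{9} = \left(- \frac{1}{9}\right) \frac{26505}{53} = - \frac{2945}{53} \approx -55.566$)
$- \frac{18927}{\left(S{\left(-29 \right)} - 50025\right) \frac{1}{661 + H}} = - \frac{18927}{\left(-29 - 50025\right) \frac{1}{661 - \frac{2945}{53}}} = - \frac{18927}{\left(-50054\right) \frac{1}{\frac{32088}{53}}} = - \frac{18927}{\left(-50054\right) \frac{53}{32088}} = - \frac{18927}{- \frac{1326431}{16044}} = \left(-18927\right) \left(- \frac{16044}{1326431}\right) = \frac{303664788}{1326431}$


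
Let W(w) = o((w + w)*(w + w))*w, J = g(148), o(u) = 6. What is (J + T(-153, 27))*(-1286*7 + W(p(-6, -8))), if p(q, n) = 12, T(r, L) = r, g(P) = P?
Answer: 44650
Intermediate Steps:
J = 148
W(w) = 6*w
(J + T(-153, 27))*(-1286*7 + W(p(-6, -8))) = (148 - 153)*(-1286*7 + 6*12) = -5*(-9002 + 72) = -5*(-8930) = 44650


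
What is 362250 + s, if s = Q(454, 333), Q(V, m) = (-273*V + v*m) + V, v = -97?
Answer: 206461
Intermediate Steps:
Q(V, m) = -272*V - 97*m (Q(V, m) = (-273*V - 97*m) + V = -272*V - 97*m)
s = -155789 (s = -272*454 - 97*333 = -123488 - 32301 = -155789)
362250 + s = 362250 - 155789 = 206461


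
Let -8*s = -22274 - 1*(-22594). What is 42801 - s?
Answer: 42841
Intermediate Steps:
s = -40 (s = -(-22274 - 1*(-22594))/8 = -(-22274 + 22594)/8 = -1/8*320 = -40)
42801 - s = 42801 - 1*(-40) = 42801 + 40 = 42841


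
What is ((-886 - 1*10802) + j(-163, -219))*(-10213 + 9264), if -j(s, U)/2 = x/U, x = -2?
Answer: 33275788/3 ≈ 1.1092e+7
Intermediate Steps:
j(s, U) = 4/U (j(s, U) = -(-4)/U = 4/U)
((-886 - 1*10802) + j(-163, -219))*(-10213 + 9264) = ((-886 - 1*10802) + 4/(-219))*(-10213 + 9264) = ((-886 - 10802) + 4*(-1/219))*(-949) = (-11688 - 4/219)*(-949) = -2559676/219*(-949) = 33275788/3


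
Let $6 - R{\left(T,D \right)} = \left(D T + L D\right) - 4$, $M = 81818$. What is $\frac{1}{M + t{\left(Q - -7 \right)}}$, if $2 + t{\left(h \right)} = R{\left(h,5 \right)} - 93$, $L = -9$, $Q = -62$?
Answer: $\frac{1}{82053} \approx 1.2187 \cdot 10^{-5}$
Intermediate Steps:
$R{\left(T,D \right)} = 10 + 9 D - D T$ ($R{\left(T,D \right)} = 6 - \left(\left(D T - 9 D\right) - 4\right) = 6 - \left(\left(- 9 D + D T\right) - 4\right) = 6 - \left(-4 - 9 D + D T\right) = 6 + \left(4 + 9 D - D T\right) = 10 + 9 D - D T$)
$t{\left(h \right)} = -40 - 5 h$ ($t{\left(h \right)} = -2 + \left(\left(10 + 9 \cdot 5 - 5 h\right) - 93\right) = -2 + \left(\left(10 + 45 - 5 h\right) - 93\right) = -2 - \left(38 + 5 h\right) = -40 - 5 h$)
$\frac{1}{M + t{\left(Q - -7 \right)}} = \frac{1}{81818 - \left(40 + 5 \left(-62 - -7\right)\right)} = \frac{1}{81818 - \left(40 + 5 \left(-62 + 7\right)\right)} = \frac{1}{81818 - -235} = \frac{1}{81818 + \left(-40 + 275\right)} = \frac{1}{81818 + 235} = \frac{1}{82053}$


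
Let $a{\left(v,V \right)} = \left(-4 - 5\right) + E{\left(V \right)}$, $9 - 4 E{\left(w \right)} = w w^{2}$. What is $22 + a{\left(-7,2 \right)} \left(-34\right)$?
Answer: $\frac{639}{2} \approx 319.5$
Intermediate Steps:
$E{\left(w \right)} = \frac{9}{4} - \frac{w^{3}}{4}$ ($E{\left(w \right)} = \frac{9}{4} - \frac{w w^{2}}{4} = \frac{9}{4} - \frac{w^{3}}{4}$)
$a{\left(v,V \right)} = - \frac{27}{4} - \frac{V^{3}}{4}$ ($a{\left(v,V \right)} = \left(-4 - 5\right) - \left(- \frac{9}{4} + \frac{V^{3}}{4}\right) = -9 - \left(- \frac{9}{4} + \frac{V^{3}}{4}\right) = - \frac{27}{4} - \frac{V^{3}}{4}$)
$22 + a{\left(-7,2 \right)} \left(-34\right) = 22 + \left(- \frac{27}{4} - \frac{2^{3}}{4}\right) \left(-34\right) = 22 + \left(- \frac{27}{4} - 2\right) \left(-34\right) = 22 - - \frac{595}{2} = 22 + \frac{595}{2} = \frac{639}{2}$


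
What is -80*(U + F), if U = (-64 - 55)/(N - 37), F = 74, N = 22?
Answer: -19664/3 ≈ -6554.7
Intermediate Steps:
U = 119/15 (U = (-64 - 55)/(22 - 37) = -119/(-15) = -119*(-1/15) = 119/15 ≈ 7.9333)
-80*(U + F) = -80*(119/15 + 74) = -80*1229/15 = -19664/3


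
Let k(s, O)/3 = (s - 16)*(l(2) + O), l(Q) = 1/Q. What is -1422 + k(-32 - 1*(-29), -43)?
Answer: 2001/2 ≈ 1000.5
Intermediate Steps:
k(s, O) = 3*(½ + O)*(-16 + s) (k(s, O) = 3*((s - 16)*(1/2 + O)) = 3*((-16 + s)*(½ + O)) = 3*((½ + O)*(-16 + s)) = 3*(½ + O)*(-16 + s))
-1422 + k(-32 - 1*(-29), -43) = -1422 + (-24 - 48*(-43) + 3*(-32 - 1*(-29))/2 + 3*(-43)*(-32 - 1*(-29))) = -1422 + (-24 + 2064 + 3*(-32 + 29)/2 + 3*(-43)*(-32 + 29)) = -1422 + (-24 + 2064 + (3/2)*(-3) + 3*(-43)*(-3)) = -1422 + (-24 + 2064 - 9/2 + 387) = -1422 + 4845/2 = 2001/2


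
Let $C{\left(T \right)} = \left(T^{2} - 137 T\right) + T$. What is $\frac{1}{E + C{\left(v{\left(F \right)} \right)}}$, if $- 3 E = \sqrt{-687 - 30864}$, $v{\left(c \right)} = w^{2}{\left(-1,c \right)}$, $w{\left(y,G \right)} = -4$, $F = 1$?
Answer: $- \frac{5760}{11069717} + \frac{i \sqrt{31551}}{11069717} \approx -0.00052034 + 1.6046 \cdot 10^{-5} i$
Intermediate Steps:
$v{\left(c \right)} = 16$ ($v{\left(c \right)} = \left(-4\right)^{2} = 16$)
$C{\left(T \right)} = T^{2} - 136 T$
$E = - \frac{i \sqrt{31551}}{3}$ ($E = - \frac{\sqrt{-687 - 30864}}{3} = - \frac{\sqrt{-31551}}{3} = - \frac{i \sqrt{31551}}{3} \approx - 59.209 i$)
$\frac{1}{E + C{\left(v{\left(F \right)} \right)}} = \frac{1}{- \frac{i \sqrt{31551}}{3} + 16 \left(-136 + 16\right)} = \frac{1}{- \frac{i \sqrt{31551}}{3} + 16 \left(-120\right)} = \frac{1}{- \frac{i \sqrt{31551}}{3} - 1920} = \frac{1}{-1920 - \frac{i \sqrt{31551}}{3}}$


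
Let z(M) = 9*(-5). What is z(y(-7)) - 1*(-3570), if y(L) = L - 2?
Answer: 3525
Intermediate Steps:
y(L) = -2 + L
z(M) = -45
z(y(-7)) - 1*(-3570) = -45 - 1*(-3570) = -45 + 3570 = 3525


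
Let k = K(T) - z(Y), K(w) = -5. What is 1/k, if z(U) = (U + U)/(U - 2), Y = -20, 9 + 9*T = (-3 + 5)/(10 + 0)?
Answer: -11/75 ≈ -0.14667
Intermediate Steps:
T = -44/45 (T = -1 + ((-3 + 5)/(10 + 0))/9 = -1 + (2/10)/9 = -1 + (2*(1/10))/9 = -1 + (1/9)*(1/5) = -1 + 1/45 = -44/45 ≈ -0.97778)
z(U) = 2*U/(-2 + U) (z(U) = (2*U)/(-2 + U) = 2*U/(-2 + U))
k = -75/11 (k = -5 - 2*(-20)/(-2 - 20) = -5 - 2*(-20)/(-22) = -5 - 2*(-20)*(-1)/22 = -5 - 1*20/11 = -5 - 20/11 = -75/11 ≈ -6.8182)
1/k = 1/(-75/11) = -11/75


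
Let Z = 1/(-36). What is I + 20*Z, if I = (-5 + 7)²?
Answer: 31/9 ≈ 3.4444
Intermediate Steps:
I = 4 (I = 2² = 4)
Z = -1/36 ≈ -0.027778
I + 20*Z = 4 + 20*(-1/36) = 4 - 5/9 = 31/9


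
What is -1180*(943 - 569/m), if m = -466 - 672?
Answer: -1113330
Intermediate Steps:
m = -1138
-1180*(943 - 569/m) = -1180*(943 - 569/(-1138)) = -1180*(943 - 569*(-1/1138)) = -1180*(943 + 1/2) = -1180*1887/2 = -1113330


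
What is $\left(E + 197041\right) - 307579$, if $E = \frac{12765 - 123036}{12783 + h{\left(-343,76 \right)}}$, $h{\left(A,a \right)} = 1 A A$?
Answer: $- \frac{14417802687}{130432} \approx -1.1054 \cdot 10^{5}$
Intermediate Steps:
$h{\left(A,a \right)} = A^{2}$ ($h{\left(A,a \right)} = A A = A^{2}$)
$E = - \frac{110271}{130432}$ ($E = \frac{12765 - 123036}{12783 + \left(-343\right)^{2}} = - \frac{110271}{12783 + 117649} = - \frac{110271}{130432} \approx -0.84543$)
$\left(E + 197041\right) - 307579 = \left(- \frac{110271}{130432} + 197041\right) - 307579 = \frac{25700341441}{130432} - 307579 = - \frac{14417802687}{130432}$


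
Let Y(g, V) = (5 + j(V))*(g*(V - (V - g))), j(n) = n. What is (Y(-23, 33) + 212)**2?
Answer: 412658596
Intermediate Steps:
Y(g, V) = g**2*(5 + V) (Y(g, V) = (5 + V)*(g*(V - (V - g))) = (5 + V)*(g*(V + (g - V))) = (5 + V)*(g*g) = (5 + V)*g**2 = g**2*(5 + V))
(Y(-23, 33) + 212)**2 = ((-23)**2*(5 + 33) + 212)**2 = (529*38 + 212)**2 = (20102 + 212)**2 = 20314**2 = 412658596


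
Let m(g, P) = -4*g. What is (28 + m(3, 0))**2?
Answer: 256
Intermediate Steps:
(28 + m(3, 0))**2 = (28 - 4*3)**2 = (28 - 12)**2 = 16**2 = 256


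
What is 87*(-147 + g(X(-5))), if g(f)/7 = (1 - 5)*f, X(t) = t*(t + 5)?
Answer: -12789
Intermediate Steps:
X(t) = t*(5 + t)
g(f) = -28*f (g(f) = 7*((1 - 5)*f) = 7*(-4*f) = -28*f)
87*(-147 + g(X(-5))) = 87*(-147 - (-140)*(5 - 5)) = 87*(-147 - (-140)*0) = 87*(-147 - 28*0) = 87*(-147 + 0) = 87*(-147) = -12789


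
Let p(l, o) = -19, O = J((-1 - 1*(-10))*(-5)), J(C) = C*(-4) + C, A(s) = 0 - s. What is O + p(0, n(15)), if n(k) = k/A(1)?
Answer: 116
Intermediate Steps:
A(s) = -s
n(k) = -k (n(k) = k/((-1*1)) = k/(-1) = k*(-1) = -k)
J(C) = -3*C (J(C) = -4*C + C = -3*C)
O = 135 (O = -3*(-1 - 1*(-10))*(-5) = -3*(-1 + 10)*(-5) = -27*(-5) = -3*(-45) = 135)
O + p(0, n(15)) = 135 - 19 = 116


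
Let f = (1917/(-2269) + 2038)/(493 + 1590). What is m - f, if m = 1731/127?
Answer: 7594239302/600243529 ≈ 12.652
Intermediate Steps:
m = 1731/127 (m = 1731*(1/127) = 1731/127 ≈ 13.630)
f = 4622305/4726327 (f = (1917*(-1/2269) + 2038)/2083 = (-1917/2269 + 2038)*(1/2083) = (4622305/2269)*(1/2083) = 4622305/4726327 ≈ 0.97799)
m - f = 1731/127 - 1*4622305/4726327 = 1731/127 - 4622305/4726327 = 7594239302/600243529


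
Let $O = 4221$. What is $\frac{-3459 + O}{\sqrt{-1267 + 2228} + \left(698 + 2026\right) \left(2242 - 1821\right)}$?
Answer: $\frac{762}{1146835} \approx 0.00066444$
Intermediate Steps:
$\frac{-3459 + O}{\sqrt{-1267 + 2228} + \left(698 + 2026\right) \left(2242 - 1821\right)} = \frac{-3459 + 4221}{\sqrt{-1267 + 2228} + \left(698 + 2026\right) \left(2242 - 1821\right)} = \frac{762}{\sqrt{961} + 2724 \cdot 421} = \frac{762}{31 + 1146804} = \frac{762}{1146835}$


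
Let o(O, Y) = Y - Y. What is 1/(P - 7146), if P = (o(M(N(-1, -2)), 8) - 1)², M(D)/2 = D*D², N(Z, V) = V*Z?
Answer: -1/7145 ≈ -0.00013996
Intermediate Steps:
M(D) = 2*D³ (M(D) = 2*(D*D²) = 2*D³)
o(O, Y) = 0
P = 1 (P = (0 - 1)² = (-1)² = 1)
1/(P - 7146) = 1/(1 - 7146) = 1/(-7145) = -1/7145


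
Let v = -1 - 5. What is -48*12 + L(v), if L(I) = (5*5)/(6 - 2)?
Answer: -2279/4 ≈ -569.75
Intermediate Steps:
v = -6
L(I) = 25/4
-48*12 + L(v) = -48*12 + 25/4 = -576 + 25/4 = -2279/4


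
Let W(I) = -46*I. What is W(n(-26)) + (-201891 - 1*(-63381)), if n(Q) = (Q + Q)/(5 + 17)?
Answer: -1522414/11 ≈ -1.3840e+5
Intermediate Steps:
n(Q) = Q/11 (n(Q) = (2*Q)/22 = Q/11)
W(n(-26)) + (-201891 - 1*(-63381)) = -46*(-26)/11 + (-201891 - 1*(-63381)) = -46*(-26/11) + (-201891 + 63381) = 1196/11 - 138510 = -1522414/11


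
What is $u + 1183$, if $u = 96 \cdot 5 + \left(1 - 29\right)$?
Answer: $1635$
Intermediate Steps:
$u = 452$ ($u = 480 + \left(1 - 29\right) = 480 - 28 = 452$)
$u + 1183 = 452 + 1183 = 1635$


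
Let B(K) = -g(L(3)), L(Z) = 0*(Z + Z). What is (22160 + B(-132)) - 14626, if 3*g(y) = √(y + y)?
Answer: 7534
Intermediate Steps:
L(Z) = 0 (L(Z) = 0*(2*Z) = 0)
g(y) = √2*√y/3 (g(y) = √(y + y)/3 = √(2*y)/3 = (√2*√y)/3 = √2*√y/3)
B(K) = 0 (B(K) = -√2*√0/3 = -√2*0/3 = -1*0 = 0)
(22160 + B(-132)) - 14626 = (22160 + 0) - 14626 = 22160 - 14626 = 7534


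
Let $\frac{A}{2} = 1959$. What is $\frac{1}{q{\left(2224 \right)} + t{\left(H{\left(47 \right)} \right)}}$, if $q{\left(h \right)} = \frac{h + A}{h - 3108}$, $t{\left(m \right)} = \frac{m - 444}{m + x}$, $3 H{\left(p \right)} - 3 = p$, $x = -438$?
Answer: $- \frac{139672}{828775} \approx -0.16853$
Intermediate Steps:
$A = 3918$ ($A = 2 \cdot 1959 = 3918$)
$H{\left(p \right)} = 1 + \frac{p}{3}$
$t{\left(m \right)} = \frac{-444 + m}{-438 + m}$ ($t{\left(m \right)} = \frac{m - 444}{m - 438} = \frac{-444 + m}{-438 + m}$)
$q{\left(h \right)} = \frac{3918 + h}{-3108 + h}$ ($q{\left(h \right)} = \frac{h + 3918}{h - 3108} = \frac{3918 + h}{-3108 + h}$)
$\frac{1}{q{\left(2224 \right)} + t{\left(H{\left(47 \right)} \right)}} = \frac{1}{\frac{3918 + 2224}{-3108 + 2224} + \frac{-444 + \left(1 + \frac{1}{3} \cdot 47\right)}{-438 + \left(1 + \frac{1}{3} \cdot 47\right)}} = \frac{1}{\frac{1}{-884} \cdot 6142 + \frac{-444 + \left(1 + \frac{47}{3}\right)}{-438 + \left(1 + \frac{47}{3}\right)}} = \frac{1}{\left(- \frac{1}{884}\right) 6142 + \frac{-444 + \frac{50}{3}}{-438 + \frac{50}{3}}} = \frac{1}{- \frac{3071}{442} + \frac{1}{- \frac{1264}{3}} \left(- \frac{1282}{3}\right)} = \frac{1}{- \frac{3071}{442} - - \frac{641}{632}} = \frac{1}{- \frac{3071}{442} + \frac{641}{632}} = \frac{1}{- \frac{828775}{139672}} = - \frac{139672}{828775}$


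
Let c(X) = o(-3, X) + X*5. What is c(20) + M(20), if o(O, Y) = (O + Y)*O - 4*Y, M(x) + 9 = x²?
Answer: 360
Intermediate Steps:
M(x) = -9 + x²
o(O, Y) = -4*Y + O*(O + Y) (o(O, Y) = O*(O + Y) - 4*Y = -4*Y + O*(O + Y))
c(X) = 9 - 2*X (c(X) = ((-3)² - 4*X - 3*X) + X*5 = (9 - 4*X - 3*X) + 5*X = (9 - 7*X) + 5*X = 9 - 2*X)
c(20) + M(20) = (9 - 2*20) + (-9 + 20²) = (9 - 40) + (-9 + 400) = -31 + 391 = 360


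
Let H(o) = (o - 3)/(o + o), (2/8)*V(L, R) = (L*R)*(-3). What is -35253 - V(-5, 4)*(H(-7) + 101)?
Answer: -417651/7 ≈ -59664.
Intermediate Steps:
V(L, R) = -12*L*R (V(L, R) = 4*((L*R)*(-3)) = 4*(-3*L*R) = -12*L*R)
H(o) = (-3 + o)/(2*o) (H(o) = (-3 + o)/((2*o)) = (-3 + o)*(1/(2*o)) = (-3 + o)/(2*o))
-35253 - V(-5, 4)*(H(-7) + 101) = -35253 - (-12*(-5)*4)*((½)*(-3 - 7)/(-7) + 101) = -35253 - 240*((½)*(-⅐)*(-10) + 101) = -35253 - 240*(5/7 + 101) = -35253 - 240*712/7 = -35253 - 1*170880/7 = -35253 - 170880/7 = -417651/7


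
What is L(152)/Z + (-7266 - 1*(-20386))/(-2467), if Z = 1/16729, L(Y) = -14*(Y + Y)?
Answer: -175647018528/2467 ≈ -7.1199e+7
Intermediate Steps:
L(Y) = -28*Y
Z = 1/16729 ≈ 5.9776e-5
L(152)/Z + (-7266 - 1*(-20386))/(-2467) = (-28*152)/(1/16729) + (-7266 - 1*(-20386))/(-2467) = -4256*16729 + (-7266 + 20386)*(-1/2467) = -71198624 + 13120*(-1/2467) = -71198624 - 13120/2467 = -175647018528/2467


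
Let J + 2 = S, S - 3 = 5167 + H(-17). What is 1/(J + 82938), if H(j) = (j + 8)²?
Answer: 1/88187 ≈ 1.1340e-5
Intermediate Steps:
H(j) = (8 + j)²
S = 5251 (S = 3 + (5167 + (8 - 17)²) = 3 + (5167 + (-9)²) = 3 + (5167 + 81) = 3 + 5248 = 5251)
J = 5249 (J = -2 + 5251 = 5249)
1/(J + 82938) = 1/(5249 + 82938) = 1/88187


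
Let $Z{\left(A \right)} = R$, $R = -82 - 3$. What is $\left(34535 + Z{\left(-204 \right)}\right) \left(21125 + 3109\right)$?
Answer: $834861300$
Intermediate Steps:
$R = -85$
$Z{\left(A \right)} = -85$
$\left(34535 + Z{\left(-204 \right)}\right) \left(21125 + 3109\right) = \left(34535 - 85\right) \left(21125 + 3109\right) = 34450 \cdot 24234 = 834861300$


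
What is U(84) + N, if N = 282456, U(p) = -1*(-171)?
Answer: 282627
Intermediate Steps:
U(p) = 171
U(84) + N = 171 + 282456 = 282627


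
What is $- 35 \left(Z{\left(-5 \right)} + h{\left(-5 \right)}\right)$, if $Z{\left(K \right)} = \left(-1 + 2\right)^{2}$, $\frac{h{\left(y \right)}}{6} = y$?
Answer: $1015$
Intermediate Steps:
$h{\left(y \right)} = 6 y$
$Z{\left(K \right)} = 1$ ($Z{\left(K \right)} = 1^{2} = 1$)
$- 35 \left(Z{\left(-5 \right)} + h{\left(-5 \right)}\right) = - 35 \left(1 + 6 \left(-5\right)\right) = - 35 \left(1 - 30\right) = \left(-35\right) \left(-29\right) = 1015$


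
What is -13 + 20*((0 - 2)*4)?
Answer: -173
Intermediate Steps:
-13 + 20*((0 - 2)*4) = -13 + 20*(-2*4) = -13 + 20*(-8) = -13 - 160 = -173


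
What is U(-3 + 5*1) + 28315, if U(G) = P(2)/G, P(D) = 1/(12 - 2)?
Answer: 566301/20 ≈ 28315.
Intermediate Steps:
P(D) = ⅒ (P(D) = 1/10 = ⅒)
U(G) = 1/(10*G)
U(-3 + 5*1) + 28315 = 1/(10*(-3 + 5*1)) + 28315 = 1/(10*(-3 + 5)) + 28315 = (⅒)/2 + 28315 = (⅒)*(½) + 28315 = 1/20 + 28315 = 566301/20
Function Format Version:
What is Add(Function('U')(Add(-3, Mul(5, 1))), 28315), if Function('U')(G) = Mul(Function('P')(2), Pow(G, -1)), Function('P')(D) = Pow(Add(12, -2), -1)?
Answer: Rational(566301, 20) ≈ 28315.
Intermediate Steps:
Function('P')(D) = Rational(1, 10) (Function('P')(D) = Pow(10, -1) = Rational(1, 10))
Function('U')(G) = Mul(Rational(1, 10), Pow(G, -1))
Add(Function('U')(Add(-3, Mul(5, 1))), 28315) = Add(Mul(Rational(1, 10), Pow(Add(-3, Mul(5, 1)), -1)), 28315) = Add(Mul(Rational(1, 10), Pow(Add(-3, 5), -1)), 28315) = Add(Mul(Rational(1, 10), Pow(2, -1)), 28315) = Add(Mul(Rational(1, 10), Rational(1, 2)), 28315) = Add(Rational(1, 20), 28315) = Rational(566301, 20)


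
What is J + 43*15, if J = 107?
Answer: 752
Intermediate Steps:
J + 43*15 = 107 + 43*15 = 107 + 645 = 752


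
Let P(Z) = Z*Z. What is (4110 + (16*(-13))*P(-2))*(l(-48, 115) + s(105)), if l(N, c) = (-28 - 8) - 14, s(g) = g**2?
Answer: 35976050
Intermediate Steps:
P(Z) = Z**2
l(N, c) = -50 (l(N, c) = -36 - 14 = -50)
(4110 + (16*(-13))*P(-2))*(l(-48, 115) + s(105)) = (4110 + (16*(-13))*(-2)**2)*(-50 + 105**2) = (4110 - 208*4)*(-50 + 11025) = (4110 - 832)*10975 = 3278*10975 = 35976050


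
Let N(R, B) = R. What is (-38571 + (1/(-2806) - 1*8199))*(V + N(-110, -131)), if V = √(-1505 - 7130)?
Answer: 7218014155/1403 - 131236621*I*√8635/2806 ≈ 5.1447e+6 - 4.3461e+6*I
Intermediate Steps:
V = I*√8635 (V = √(-8635) = I*√8635 ≈ 92.925*I)
(-38571 + (1/(-2806) - 1*8199))*(V + N(-110, -131)) = (-38571 + (1/(-2806) - 1*8199))*(I*√8635 - 110) = (-38571 + (-1/2806 - 8199))*(-110 + I*√8635) = (-38571 - 23006395/2806)*(-110 + I*√8635) = -131236621*(-110 + I*√8635)/2806 = 7218014155/1403 - 131236621*I*√8635/2806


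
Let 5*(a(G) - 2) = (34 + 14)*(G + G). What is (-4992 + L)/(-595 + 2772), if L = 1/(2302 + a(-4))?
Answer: -55590907/24243072 ≈ -2.2931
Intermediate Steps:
a(G) = 2 + 96*G/5 (a(G) = 2 + ((34 + 14)*(G + G))/5 = 2 + (48*(2*G))/5 = 2 + (96*G)/5 = 2 + 96*G/5)
L = 5/11136 (L = 1/(2302 + (2 + (96/5)*(-4))) = 1/(2302 + (2 - 384/5)) = 1/(2302 - 374/5) = 1/(11136/5) = 5/11136 ≈ 0.00044899)
(-4992 + L)/(-595 + 2772) = (-4992 + 5/11136)/(-595 + 2772) = -55590907/11136/2177 = -55590907/11136*1/2177 = -55590907/24243072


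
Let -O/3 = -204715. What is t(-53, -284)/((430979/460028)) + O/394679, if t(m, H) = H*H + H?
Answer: 14592877546014419/170098360741 ≈ 85791.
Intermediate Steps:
O = 614145 (O = -3*(-204715) = 614145)
t(m, H) = H + H**2 (t(m, H) = H**2 + H = H + H**2)
t(-53, -284)/((430979/460028)) + O/394679 = (-284*(1 - 284))/((430979/460028)) + 614145/394679 = (-284*(-283))/((430979*(1/460028))) + 614145*(1/394679) = 80372/(430979/460028) + 614145/394679 = 80372*(460028/430979) + 614145/394679 = 36973370416/430979 + 614145/394679 = 14592877546014419/170098360741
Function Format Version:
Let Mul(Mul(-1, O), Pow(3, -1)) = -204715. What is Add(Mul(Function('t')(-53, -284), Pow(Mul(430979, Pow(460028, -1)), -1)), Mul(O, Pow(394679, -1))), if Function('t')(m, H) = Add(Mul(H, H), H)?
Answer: Rational(14592877546014419, 170098360741) ≈ 85791.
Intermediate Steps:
O = 614145 (O = Mul(-3, -204715) = 614145)
Function('t')(m, H) = Add(H, Pow(H, 2)) (Function('t')(m, H) = Add(Pow(H, 2), H) = Add(H, Pow(H, 2)))
Add(Mul(Function('t')(-53, -284), Pow(Mul(430979, Pow(460028, -1)), -1)), Mul(O, Pow(394679, -1))) = Add(Mul(Mul(-284, Add(1, -284)), Pow(Mul(430979, Pow(460028, -1)), -1)), Mul(614145, Pow(394679, -1))) = Add(Mul(Mul(-284, -283), Pow(Mul(430979, Rational(1, 460028)), -1)), Mul(614145, Rational(1, 394679))) = Add(Mul(80372, Pow(Rational(430979, 460028), -1)), Rational(614145, 394679)) = Add(Mul(80372, Rational(460028, 430979)), Rational(614145, 394679)) = Add(Rational(36973370416, 430979), Rational(614145, 394679)) = Rational(14592877546014419, 170098360741)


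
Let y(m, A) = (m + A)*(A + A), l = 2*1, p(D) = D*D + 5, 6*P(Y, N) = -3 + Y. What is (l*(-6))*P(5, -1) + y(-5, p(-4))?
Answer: 668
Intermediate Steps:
P(Y, N) = -1/2 + Y/6 (P(Y, N) = (-3 + Y)/6 = -1/2 + Y/6)
p(D) = 5 + D**2 (p(D) = D**2 + 5 = 5 + D**2)
l = 2
y(m, A) = 2*A*(A + m) (y(m, A) = (A + m)*(2*A) = 2*A*(A + m))
(l*(-6))*P(5, -1) + y(-5, p(-4)) = (2*(-6))*(-1/2 + (1/6)*5) + 2*(5 + (-4)**2)*((5 + (-4)**2) - 5) = -12*(-1/2 + 5/6) + 2*(5 + 16)*((5 + 16) - 5) = -12*1/3 + 2*21*(21 - 5) = -4 + 2*21*16 = -4 + 672 = 668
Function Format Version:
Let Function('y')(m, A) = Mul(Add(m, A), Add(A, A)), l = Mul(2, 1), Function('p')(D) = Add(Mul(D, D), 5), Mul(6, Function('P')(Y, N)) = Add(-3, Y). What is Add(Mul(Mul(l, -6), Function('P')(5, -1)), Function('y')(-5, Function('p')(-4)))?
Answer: 668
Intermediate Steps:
Function('P')(Y, N) = Add(Rational(-1, 2), Mul(Rational(1, 6), Y)) (Function('P')(Y, N) = Mul(Rational(1, 6), Add(-3, Y)) = Add(Rational(-1, 2), Mul(Rational(1, 6), Y)))
Function('p')(D) = Add(5, Pow(D, 2)) (Function('p')(D) = Add(Pow(D, 2), 5) = Add(5, Pow(D, 2)))
l = 2
Function('y')(m, A) = Mul(2, A, Add(A, m)) (Function('y')(m, A) = Mul(Add(A, m), Mul(2, A)) = Mul(2, A, Add(A, m)))
Add(Mul(Mul(l, -6), Function('P')(5, -1)), Function('y')(-5, Function('p')(-4))) = Add(Mul(Mul(2, -6), Add(Rational(-1, 2), Mul(Rational(1, 6), 5))), Mul(2, Add(5, Pow(-4, 2)), Add(Add(5, Pow(-4, 2)), -5))) = Add(Mul(-12, Add(Rational(-1, 2), Rational(5, 6))), Mul(2, Add(5, 16), Add(Add(5, 16), -5))) = Add(Mul(-12, Rational(1, 3)), Mul(2, 21, Add(21, -5))) = Add(-4, Mul(2, 21, 16)) = Add(-4, 672) = 668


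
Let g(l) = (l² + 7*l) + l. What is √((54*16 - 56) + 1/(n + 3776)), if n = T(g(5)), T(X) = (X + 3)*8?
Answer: √104716830/360 ≈ 28.425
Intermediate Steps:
g(l) = l² + 8*l
T(X) = 24 + 8*X (T(X) = (3 + X)*8 = 24 + 8*X)
n = 544 (n = 24 + 8*(5*(8 + 5)) = 24 + 8*(5*13) = 24 + 8*65 = 24 + 520 = 544)
√((54*16 - 56) + 1/(n + 3776)) = √((54*16 - 56) + 1/(544 + 3776)) = √((864 - 56) + 1/4320) = √(808 + 1/4320) = √(3490561/4320) = √104716830/360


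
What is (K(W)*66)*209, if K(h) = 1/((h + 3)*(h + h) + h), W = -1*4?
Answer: 6897/2 ≈ 3448.5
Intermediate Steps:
W = -4
K(h) = 1/(h + 2*h*(3 + h)) (K(h) = 1/((3 + h)*(2*h) + h) = 1/(2*h*(3 + h) + h) = 1/(h + 2*h*(3 + h)))
(K(W)*66)*209 = ((1/((-4)*(7 + 2*(-4))))*66)*209 = (-1/(4*(7 - 8))*66)*209 = (-1/4/(-1)*66)*209 = (-1/4*(-1)*66)*209 = ((1/4)*66)*209 = (33/2)*209 = 6897/2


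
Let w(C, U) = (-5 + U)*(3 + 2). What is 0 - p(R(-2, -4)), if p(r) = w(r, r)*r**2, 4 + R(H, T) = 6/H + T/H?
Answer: 1250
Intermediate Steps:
w(C, U) = -25 + 5*U (w(C, U) = (-5 + U)*5 = -25 + 5*U)
R(H, T) = -4 + 6/H + T/H (R(H, T) = -4 + (6/H + T/H) = -4 + 6/H + T/H)
p(r) = r**2*(-25 + 5*r) (p(r) = (-25 + 5*r)*r**2 = r**2*(-25 + 5*r))
0 - p(R(-2, -4)) = 0 - 5*((6 - 4 - 4*(-2))/(-2))**2*(-5 + (6 - 4 - 4*(-2))/(-2)) = 0 - 5*(-(6 - 4 + 8)/2)**2*(-5 - (6 - 4 + 8)/2) = 0 - 5*(-1/2*10)**2*(-5 - 1/2*10) = 0 - 5*(-5)**2*(-5 - 5) = 0 - 5*25*(-10) = 0 - 1*(-1250) = 0 + 1250 = 1250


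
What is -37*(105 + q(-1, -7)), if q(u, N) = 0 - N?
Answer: -4144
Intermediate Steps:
q(u, N) = -N
-37*(105 + q(-1, -7)) = -37*(105 - 1*(-7)) = -37*(105 + 7) = -37*112 = -4144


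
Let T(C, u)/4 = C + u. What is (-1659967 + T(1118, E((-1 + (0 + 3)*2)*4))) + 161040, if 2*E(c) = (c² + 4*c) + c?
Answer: -1493455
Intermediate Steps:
E(c) = c²/2 + 5*c/2 (E(c) = ((c² + 4*c) + c)/2 = (c² + 5*c)/2 = c²/2 + 5*c/2)
T(C, u) = 4*C + 4*u (T(C, u) = 4*(C + u) = 4*C + 4*u)
(-1659967 + T(1118, E((-1 + (0 + 3)*2)*4))) + 161040 = (-1659967 + (4*1118 + 4*(((-1 + (0 + 3)*2)*4)*(5 + (-1 + (0 + 3)*2)*4)/2))) + 161040 = (-1659967 + (4472 + 4*(((-1 + 3*2)*4)*(5 + (-1 + 3*2)*4)/2))) + 161040 = (-1659967 + (4472 + 4*(((-1 + 6)*4)*(5 + (-1 + 6)*4)/2))) + 161040 = (-1659967 + (4472 + 4*((5*4)*(5 + 5*4)/2))) + 161040 = (-1659967 + (4472 + 4*((½)*20*(5 + 20)))) + 161040 = (-1659967 + (4472 + 4*((½)*20*25))) + 161040 = (-1659967 + (4472 + 4*250)) + 161040 = (-1659967 + (4472 + 1000)) + 161040 = (-1659967 + 5472) + 161040 = -1654495 + 161040 = -1493455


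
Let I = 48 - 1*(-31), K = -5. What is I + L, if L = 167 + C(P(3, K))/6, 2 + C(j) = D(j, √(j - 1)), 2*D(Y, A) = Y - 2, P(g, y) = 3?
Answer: 983/4 ≈ 245.75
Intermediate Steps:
D(Y, A) = -1 + Y/2 (D(Y, A) = (Y - 2)/2 = (-2 + Y)/2 = -1 + Y/2)
C(j) = -3 + j/2 (C(j) = -2 + (-1 + j/2) = -3 + j/2)
I = 79 (I = 48 + 31 = 79)
L = 667/4 (L = 167 + (-3 + (½)*3)/6 = 167 + (-3 + 3/2)*(⅙) = 167 - 3/2*⅙ = 167 - ¼ = 667/4 ≈ 166.75)
I + L = 79 + 667/4 = 983/4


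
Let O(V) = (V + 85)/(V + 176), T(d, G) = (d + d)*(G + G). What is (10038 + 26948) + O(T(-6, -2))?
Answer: 1183571/32 ≈ 36987.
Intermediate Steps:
T(d, G) = 4*G*d (T(d, G) = (2*d)*(2*G) = 4*G*d)
O(V) = (85 + V)/(176 + V)
(10038 + 26948) + O(T(-6, -2)) = (10038 + 26948) + (85 + 4*(-2)*(-6))/(176 + 4*(-2)*(-6)) = 36986 + (85 + 48)/(176 + 48) = 36986 + 133/224 = 36986 + (1/224)*133 = 36986 + 19/32 = 1183571/32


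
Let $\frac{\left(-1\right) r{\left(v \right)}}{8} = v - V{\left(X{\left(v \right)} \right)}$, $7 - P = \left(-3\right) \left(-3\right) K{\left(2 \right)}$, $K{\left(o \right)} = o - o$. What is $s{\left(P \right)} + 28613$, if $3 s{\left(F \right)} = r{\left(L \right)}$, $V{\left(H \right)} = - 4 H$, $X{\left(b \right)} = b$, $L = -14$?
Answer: $\frac{86399}{3} \approx 28800.0$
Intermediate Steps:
$K{\left(o \right)} = 0$
$P = 7$ ($P = 7 - \left(-3\right) \left(-3\right) 0 = 7 - 9 \cdot 0 = 7 - 0 = 7 + 0 = 7$)
$r{\left(v \right)} = - 40 v$ ($r{\left(v \right)} = - 8 \left(v - - 4 v\right) = - 8 \left(v + 4 v\right) = - 8 \cdot 5 v = - 40 v$)
$s{\left(F \right)} = \frac{560}{3}$ ($s{\left(F \right)} = \frac{\left(-40\right) \left(-14\right)}{3} = \frac{1}{3} \cdot 560 = \frac{560}{3}$)
$s{\left(P \right)} + 28613 = \frac{560}{3} + 28613 = \frac{86399}{3}$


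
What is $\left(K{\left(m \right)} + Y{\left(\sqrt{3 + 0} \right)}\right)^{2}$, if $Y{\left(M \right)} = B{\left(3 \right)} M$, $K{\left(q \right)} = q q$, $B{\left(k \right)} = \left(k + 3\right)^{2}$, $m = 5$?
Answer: $4513 + 1800 \sqrt{3} \approx 7630.7$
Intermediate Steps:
$B{\left(k \right)} = \left(3 + k\right)^{2}$
$K{\left(q \right)} = q^{2}$
$Y{\left(M \right)} = 36 M$ ($Y{\left(M \right)} = \left(3 + 3\right)^{2} M = 6^{2} M = 36 M$)
$\left(K{\left(m \right)} + Y{\left(\sqrt{3 + 0} \right)}\right)^{2} = \left(5^{2} + 36 \sqrt{3 + 0}\right)^{2} = \left(25 + 36 \sqrt{3}\right)^{2}$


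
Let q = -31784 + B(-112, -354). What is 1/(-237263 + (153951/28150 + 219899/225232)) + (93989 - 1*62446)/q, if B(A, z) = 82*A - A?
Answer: -23724773955576332137/30729292492479980904 ≈ -0.77206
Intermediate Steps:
B(A, z) = 81*A
q = -40856 (q = -31784 + 81*(-112) = -31784 - 9072 = -40856)
1/(-237263 + (153951/28150 + 219899/225232)) + (93989 - 1*62446)/q = 1/(-237263 + (153951/28150 + 219899/225232)) + (93989 - 1*62446)/(-40856) = 1/(-237263 + (153951*(1/28150) + 219899*(1/225232))) + (93989 - 62446)*(-1/40856) = 1/(-237263 + (153951/28150 + 219899/225232)) + 31543*(-1/40856) = 1/(-237263 + 20432424241/3170140400) - 31543/40856 = 1/(-752136589300959/3170140400) - 31543/40856 = -3170140400/752136589300959 - 31543/40856 = -23724773955576332137/30729292492479980904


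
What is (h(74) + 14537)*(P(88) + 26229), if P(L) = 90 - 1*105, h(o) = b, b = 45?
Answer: 382252548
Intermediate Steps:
h(o) = 45
P(L) = -15 (P(L) = 90 - 105 = -15)
(h(74) + 14537)*(P(88) + 26229) = (45 + 14537)*(-15 + 26229) = 14582*26214 = 382252548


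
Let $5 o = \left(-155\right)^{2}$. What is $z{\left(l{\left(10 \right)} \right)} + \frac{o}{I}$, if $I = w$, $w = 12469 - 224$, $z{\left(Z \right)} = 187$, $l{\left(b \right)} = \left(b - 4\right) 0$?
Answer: $\frac{14804}{79} \approx 187.39$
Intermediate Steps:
$l{\left(b \right)} = 0$ ($l{\left(b \right)} = \left(-4 + b\right) 0 = 0$)
$o = 4805$ ($o = \frac{\left(-155\right)^{2}}{5} = \frac{1}{5} \cdot 24025 = 4805$)
$w = 12245$ ($w = 12469 - 224 = 12245$)
$I = 12245$
$z{\left(l{\left(10 \right)} \right)} + \frac{o}{I} = 187 + \frac{4805}{12245} = 187 + 4805 \cdot \frac{1}{12245} = 187 + \frac{31}{79} = \frac{14804}{79}$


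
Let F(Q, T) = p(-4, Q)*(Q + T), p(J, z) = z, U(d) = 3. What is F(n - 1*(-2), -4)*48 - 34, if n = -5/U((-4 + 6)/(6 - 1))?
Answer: -278/3 ≈ -92.667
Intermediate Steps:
n = -5/3 ≈ -1.6667
F(Q, T) = Q*(Q + T)
F(n - 1*(-2), -4)*48 - 34 = ((-5/3 - 1*(-2))*((-5/3 - 1*(-2)) - 4))*48 - 34 = ((-5/3 + 2)*((-5/3 + 2) - 4))*48 - 34 = ((⅓ - 4)/3)*48 - 34 = ((⅓)*(-11/3))*48 - 34 = -11/9*48 - 34 = -176/3 - 34 = -278/3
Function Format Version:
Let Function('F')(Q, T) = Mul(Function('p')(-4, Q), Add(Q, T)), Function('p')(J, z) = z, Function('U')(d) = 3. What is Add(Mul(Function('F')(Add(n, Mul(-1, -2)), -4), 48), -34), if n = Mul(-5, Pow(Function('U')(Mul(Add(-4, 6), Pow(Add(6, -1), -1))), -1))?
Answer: Rational(-278, 3) ≈ -92.667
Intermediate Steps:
n = Rational(-5, 3) (n = Mul(-5, Pow(3, -1)) = Mul(-5, Rational(1, 3)) = Rational(-5, 3) ≈ -1.6667)
Function('F')(Q, T) = Mul(Q, Add(Q, T))
Add(Mul(Function('F')(Add(n, Mul(-1, -2)), -4), 48), -34) = Add(Mul(Mul(Add(Rational(-5, 3), Mul(-1, -2)), Add(Add(Rational(-5, 3), Mul(-1, -2)), -4)), 48), -34) = Add(Mul(Mul(Add(Rational(-5, 3), 2), Add(Add(Rational(-5, 3), 2), -4)), 48), -34) = Add(Mul(Mul(Rational(1, 3), Add(Rational(1, 3), -4)), 48), -34) = Add(Mul(Mul(Rational(1, 3), Rational(-11, 3)), 48), -34) = Add(Mul(Rational(-11, 9), 48), -34) = Add(Rational(-176, 3), -34) = Rational(-278, 3)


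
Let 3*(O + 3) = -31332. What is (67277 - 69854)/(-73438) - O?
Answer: 767209363/73438 ≈ 10447.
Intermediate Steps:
O = -10447 (O = -3 + (1/3)*(-31332) = -3 - 10444 = -10447)
(67277 - 69854)/(-73438) - O = (67277 - 69854)/(-73438) - 1*(-10447) = -2577*(-1/73438) + 10447 = 2577/73438 + 10447 = 767209363/73438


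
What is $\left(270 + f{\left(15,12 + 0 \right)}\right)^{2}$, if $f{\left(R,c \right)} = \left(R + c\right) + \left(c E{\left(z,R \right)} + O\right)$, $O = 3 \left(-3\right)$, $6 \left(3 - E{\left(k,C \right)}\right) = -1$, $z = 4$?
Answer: $106276$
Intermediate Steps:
$E{\left(k,C \right)} = \frac{19}{6}$ ($E{\left(k,C \right)} = 3 - - \frac{1}{6} = 3 + \frac{1}{6} = \frac{19}{6}$)
$O = -9$
$f{\left(R,c \right)} = -9 + R + \frac{25 c}{6}$ ($f{\left(R,c \right)} = \left(R + c\right) + \left(c \frac{19}{6} - 9\right) = \left(R + c\right) + \left(\frac{19 c}{6} - 9\right) = \left(R + c\right) + \left(-9 + \frac{19 c}{6}\right) = -9 + R + \frac{25 c}{6}$)
$\left(270 + f{\left(15,12 + 0 \right)}\right)^{2} = \left(270 + \left(-9 + 15 + \frac{25 \left(12 + 0\right)}{6}\right)\right)^{2} = \left(270 + \left(-9 + 15 + \frac{25}{6} \cdot 12\right)\right)^{2} = \left(270 + \left(-9 + 15 + 50\right)\right)^{2} = \left(270 + 56\right)^{2} = 326^{2} = 106276$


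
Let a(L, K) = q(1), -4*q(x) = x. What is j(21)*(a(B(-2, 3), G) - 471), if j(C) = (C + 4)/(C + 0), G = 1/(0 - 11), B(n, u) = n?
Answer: -47125/84 ≈ -561.01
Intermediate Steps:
G = -1/11 (G = 1/(-11) = -1/11 ≈ -0.090909)
q(x) = -x/4
j(C) = (4 + C)/C
a(L, K) = -¼ (a(L, K) = -¼*1 = -¼)
j(21)*(a(B(-2, 3), G) - 471) = ((4 + 21)/21)*(-¼ - 471) = ((1/21)*25)*(-1885/4) = (25/21)*(-1885/4) = -47125/84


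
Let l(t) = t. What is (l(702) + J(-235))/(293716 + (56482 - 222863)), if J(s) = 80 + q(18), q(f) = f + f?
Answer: 818/127335 ≈ 0.0064240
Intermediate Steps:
q(f) = 2*f
J(s) = 116 (J(s) = 80 + 2*18 = 80 + 36 = 116)
(l(702) + J(-235))/(293716 + (56482 - 222863)) = (702 + 116)/(293716 + (56482 - 222863)) = 818/(293716 - 166381) = 818/127335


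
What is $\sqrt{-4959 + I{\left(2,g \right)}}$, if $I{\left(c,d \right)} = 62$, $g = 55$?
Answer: $i \sqrt{4897} \approx 69.979 i$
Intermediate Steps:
$\sqrt{-4959 + I{\left(2,g \right)}} = \sqrt{-4959 + 62} = \sqrt{-4897} = i \sqrt{4897}$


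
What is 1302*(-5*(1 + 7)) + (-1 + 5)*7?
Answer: -52052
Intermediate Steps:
1302*(-5*(1 + 7)) + (-1 + 5)*7 = 1302*(-5*8) + 4*7 = 1302*(-40) + 28 = -52080 + 28 = -52052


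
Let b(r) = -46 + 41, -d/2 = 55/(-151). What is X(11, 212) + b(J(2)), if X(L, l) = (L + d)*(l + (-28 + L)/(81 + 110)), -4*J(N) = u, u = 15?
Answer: 71537020/28841 ≈ 2480.4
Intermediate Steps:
J(N) = -15/4 (J(N) = -1/4*15 = -15/4)
d = 110/151 (d = -110/(-151) = -110*(-1)/151 = -2*(-55/151) = 110/151 ≈ 0.72848)
b(r) = -5
X(L, l) = (110/151 + L)*(-28/191 + l + L/191) (X(L, l) = (L + 110/151)*(l + (-28 + L)/(81 + 110)) = (110/151 + L)*(l + (-28 + L)/191) = (110/151 + L)*(l + (-28 + L)*(1/191)) = (110/151 + L)*(l + (-28/191 + L/191)) = (110/151 + L)*(-28/191 + l + L/191))
X(11, 212) + b(J(2)) = (-3080/28841 - 4118/28841*11 + (1/191)*11**2 + (110/151)*212 + 11*212) - 5 = (-3080/28841 - 45298/28841 + (1/191)*121 + 23320/151 + 2332) - 5 = (-3080/28841 - 45298/28841 + 121/191 + 23320/151 + 2332) - 5 = 71681225/28841 - 5 = 71537020/28841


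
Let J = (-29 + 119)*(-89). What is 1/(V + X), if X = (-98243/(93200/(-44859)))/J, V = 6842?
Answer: 248844000/1701121620421 ≈ 0.00014628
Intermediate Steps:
J = -8010 (J = 90*(-89) = -8010)
X = -1469027579/248844000 (X = -98243/(93200/(-44859))/(-8010) = -98243/(93200*(-1/44859))*(-1/8010) = -98243/(-93200/44859)*(-1/8010) = -98243*(-44859/93200)*(-1/8010) = (4407082737/93200)*(-1/8010) = -1469027579/248844000 ≈ -5.9034)
1/(V + X) = 1/(6842 - 1469027579/248844000) = 1/(1701121620421/248844000) = 248844000/1701121620421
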